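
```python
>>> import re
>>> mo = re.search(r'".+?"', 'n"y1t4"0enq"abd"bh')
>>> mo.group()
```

With the lazy modifier that quantifier settles for the fewest repetitions that let the rest of the pattern succeed (the atoms after it are unaffected and can still be greedy).
Unlike `match`, `search` isn't anchored — it looks for the pattern anywhere in the string.
The match spans [1:7] → '"y1t4"'.

'"y1t4"'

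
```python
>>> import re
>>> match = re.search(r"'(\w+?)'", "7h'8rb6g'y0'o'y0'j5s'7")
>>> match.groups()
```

('8rb6g',)

`re.search` tries every starting position until one works.
The match spans [2:9] → "'8rb6g'".
Captured: group 1 = '8rb6g'.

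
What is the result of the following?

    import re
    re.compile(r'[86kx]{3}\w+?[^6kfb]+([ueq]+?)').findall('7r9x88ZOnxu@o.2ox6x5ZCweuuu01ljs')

['u', 'u']

With a single group, `findall` returns only what that group captured — 2 items.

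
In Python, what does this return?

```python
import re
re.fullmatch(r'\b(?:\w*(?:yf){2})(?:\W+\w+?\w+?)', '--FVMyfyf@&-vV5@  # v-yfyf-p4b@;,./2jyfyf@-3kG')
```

This matches a word boundary (`\b`, zero-width); then zero or more of a word character, then the literal 'yf' repeated 2 times (non-capturing group); then one or more of a non-word character, then one or more of a word character (lazy), then one or more of a word character (lazy) (non-capturing group).
For `fullmatch`, every character of the input must be accounted for by the pattern.
Here there's no way to consume every character, so the call returns None.

None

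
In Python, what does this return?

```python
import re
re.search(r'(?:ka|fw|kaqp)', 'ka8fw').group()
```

'ka'

`search` walks the string left to right and returns the first match it finds.
The match spans [0:2] → 'ka'.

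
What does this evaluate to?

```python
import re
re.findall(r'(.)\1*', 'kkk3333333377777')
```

The backreference `\1` re-matches whatever the first group consumed, character for character.
`findall` collects group 1 from each match (3 total).

['k', '3', '7']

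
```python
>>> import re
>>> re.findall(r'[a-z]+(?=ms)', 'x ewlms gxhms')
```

The lookaround is zero-width — it requires the adjacent text to match without consuming it, so the asserted text isn't part of the match.
With no groups in the pattern, `findall` gives back each whole match — 2 here.

['ewl', 'gxh']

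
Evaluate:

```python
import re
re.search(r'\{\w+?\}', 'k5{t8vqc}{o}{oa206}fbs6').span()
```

(2, 9)

The match spans [2:9] → '{t8vqc}'.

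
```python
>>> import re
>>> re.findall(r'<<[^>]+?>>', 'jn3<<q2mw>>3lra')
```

`findall` yields the raw match text (1 of them) because the pattern has no groups.

['<<q2mw>>']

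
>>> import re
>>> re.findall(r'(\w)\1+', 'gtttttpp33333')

['t', 'p', '3']

`\1` is not a pattern — it's the concrete string captured by group 1, re-applied verbatim.
One capturing group, so `findall` returns just the captured substring from each match — 3 in all.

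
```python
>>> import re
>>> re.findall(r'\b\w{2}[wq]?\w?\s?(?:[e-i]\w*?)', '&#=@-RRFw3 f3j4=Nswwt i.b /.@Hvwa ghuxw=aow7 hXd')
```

This matches a word boundary (`\b`, zero-width); then exactly 2 of a word character, then optionally one of [wq]; then optionally a word character, then optionally whitespace; then a character in [e-i], then zero or more of a word character (lazy) (non-capturing group).
With the lazy modifier that quantifier settles for the fewest repetitions that let the rest of the pattern succeed (the atoms after it are unaffected and can still be greedy).
Matches: at [29:35] → 'Hvwa g'; at [40:46] → 'aow7 h'.
Since nothing is captured, `findall` lists the 2 matched substrings directly.

['Hvwa g', 'aow7 h']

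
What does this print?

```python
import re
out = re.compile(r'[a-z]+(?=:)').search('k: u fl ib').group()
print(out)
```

The `(?=…)`/`(?<=…)` assertion just peeks at neighbouring text; it doesn't advance the match position.
`search` walks the string left to right and returns the first match it finds.
The match spans [0:1] → 'k'.

k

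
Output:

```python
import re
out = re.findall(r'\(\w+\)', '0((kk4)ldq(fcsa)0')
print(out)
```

`findall` yields the raw match text (2 of them) because the pattern has no groups.

['(kk4)', '(fcsa)']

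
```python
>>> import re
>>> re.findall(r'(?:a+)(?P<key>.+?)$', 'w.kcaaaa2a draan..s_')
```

['2a draan..s_']

This matches one or more of a literal 'a' (non-capturing group); then one or more of any character (lazy) (captured as 'key'); then anchored at the end.
Because there's exactly one group, `findall` drops the full match and keeps group 1 from the one hit.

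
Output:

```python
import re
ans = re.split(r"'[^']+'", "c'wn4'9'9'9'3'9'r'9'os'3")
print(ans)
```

['c', '9', '9', '9', '9', '3']

Matches to split on: at [1:6] → "'wn4'"; at [7:10] → "'9'"; at [11:14] → "'3'"; at [15:18] → "'r'"; at [19:23] → "'os'".
The string is cut at each match, leaving 6 pieces.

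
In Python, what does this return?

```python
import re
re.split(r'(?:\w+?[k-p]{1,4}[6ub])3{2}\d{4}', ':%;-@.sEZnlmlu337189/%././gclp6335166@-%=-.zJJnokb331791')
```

This matches one or more of a word character (lazy), then 1 to 4 of a character in [k-p], then one of [6ub] (non-capturing group); then exactly 2 of a literal '3', then exactly 4 of a digit.
Splitting on the pattern gives 4 pieces.

[':%;-@.', '/%././', '@-%=-.', '']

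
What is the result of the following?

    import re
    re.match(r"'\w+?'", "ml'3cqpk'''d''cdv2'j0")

None

With `match`, the pattern is implicitly anchored at the beginning.
Here the string doesn't start with a match, so the call returns None.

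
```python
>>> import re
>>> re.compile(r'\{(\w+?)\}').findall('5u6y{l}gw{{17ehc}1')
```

['l', '17ehc']

`findall` collects group 1 from each match (2 total).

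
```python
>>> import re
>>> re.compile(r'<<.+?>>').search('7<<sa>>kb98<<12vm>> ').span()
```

(1, 7)

The match spans [1:7] → '<<sa>>'.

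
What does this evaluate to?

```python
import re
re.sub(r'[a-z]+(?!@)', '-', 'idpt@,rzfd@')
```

The negative lookahead/lookbehind blocks any match where the forbidden context is present.
Matches: at [0:3] → 'idp'; at [6:9] → 'rzf'.
Every occurrence is swapped for '-'.

'-t@,-d@'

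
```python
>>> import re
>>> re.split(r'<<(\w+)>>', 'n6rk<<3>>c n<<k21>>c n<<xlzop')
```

Matches to split on: at [4:9] → '<<3>>'; at [12:19] → '<<k21>>'.
The group in the pattern means `split` returns the separators' captures alongside the pieces.

['n6rk', '3', 'c n', 'k21', 'c n<<xlzop']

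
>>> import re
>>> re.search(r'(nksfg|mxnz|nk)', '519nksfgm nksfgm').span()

(3, 8)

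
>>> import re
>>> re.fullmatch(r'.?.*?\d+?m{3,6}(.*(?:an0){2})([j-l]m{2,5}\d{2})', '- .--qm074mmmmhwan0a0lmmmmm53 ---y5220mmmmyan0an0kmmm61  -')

None

This matches optionally any character, then zero or more of any character (lazy); then one or more of a digit (lazy), then 3 to 6 of the literal 'm'; then zero or more of any character, then the literal 'an0' repeated 2 times (captured); then a character in [j-l], then 2 to 5 of the literal 'm', then exactly 2 of a digit (captured).
`re.fullmatch` requires the pattern to consume the entire string.
Here the string isn't matched end-to-end, so the call returns None.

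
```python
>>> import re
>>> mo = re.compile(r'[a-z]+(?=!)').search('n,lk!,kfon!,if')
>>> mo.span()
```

(2, 4)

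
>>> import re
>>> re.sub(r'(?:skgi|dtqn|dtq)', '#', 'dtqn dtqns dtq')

'# #s #'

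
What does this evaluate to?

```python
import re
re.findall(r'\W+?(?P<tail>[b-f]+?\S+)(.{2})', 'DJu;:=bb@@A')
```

Pattern: one or more of a non-word character (lazy); then one or more of a character in [b-f] (lazy), then one or more of a non-whitespace character (captured as 'tail'); then exactly 2 of any character (captured).
Matches: at [3:11] match ';:=bb@@A', groups = ('bb@', '@A').
Multiple groups make `findall` return tuples — one 2-tuple for the one match.

[('bb@', '@A')]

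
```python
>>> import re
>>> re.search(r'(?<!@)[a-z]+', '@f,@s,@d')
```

None

The negative lookaround is zero-width — it rules out positions where the adjacent text would match, without consuming anything.
`re.search` tries every starting position until one works.
Here the pattern never matches, so the call returns None.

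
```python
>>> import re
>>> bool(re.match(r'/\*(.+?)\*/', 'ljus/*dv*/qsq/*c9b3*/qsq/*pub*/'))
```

False

With `match`, the pattern is implicitly anchored at the beginning.
Here position 0 doesn't satisfy it, so the call returns None, and `bool(None)` is False.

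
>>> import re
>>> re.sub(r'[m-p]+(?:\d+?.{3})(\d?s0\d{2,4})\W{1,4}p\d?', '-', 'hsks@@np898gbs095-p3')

'hsks@@-'

Pattern: one or more of a character in [m-p]; then one or more of a digit (lazy), then exactly 3 of any character (non-capturing group); then optionally a digit, then the literal 's0', then 2 to 4 of a digit (captured); then 1 to 4 of a non-word character, then the literal 'p', then optionally a digit.
Matches: at [6:20] → 'np898gbs095-p3'.
Each match is replaced by '-'.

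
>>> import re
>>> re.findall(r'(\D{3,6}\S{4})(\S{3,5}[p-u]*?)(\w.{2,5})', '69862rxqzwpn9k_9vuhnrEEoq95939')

[('rxqzwpn9k_', '9vuhn', 'rEEoq9')]

The `?` after the quantifier makes it lazy — it takes as little as possible before letting the rest of the pattern try.
`findall` packs the 3 group values into a tuple for every match.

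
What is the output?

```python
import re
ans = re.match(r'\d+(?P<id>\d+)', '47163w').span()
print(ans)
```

(0, 5)

Pattern: one or more of a digit; then one or more of a digit (captured as 'id').
With `match`, the pattern is implicitly anchored at the beginning.
The match spans [0:5] → '47163'.
Captured: group 1 = '3'.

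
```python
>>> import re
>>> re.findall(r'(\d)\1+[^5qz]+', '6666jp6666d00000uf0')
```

['6']

`\1` has to match the exact text group 1 already captured.
One capturing group, so `findall` returns just the captured substring from the one match — 1 in all.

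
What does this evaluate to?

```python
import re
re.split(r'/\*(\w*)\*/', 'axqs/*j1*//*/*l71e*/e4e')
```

['axqs', 'j1', '/*', 'l71e', 'e4e']

Matches to split on: at [4:10] → '/*j1*/'; at [12:20] → '/*l71e*/'.
Because the pattern has a capturing group, `split` also inserts each captured text between the pieces.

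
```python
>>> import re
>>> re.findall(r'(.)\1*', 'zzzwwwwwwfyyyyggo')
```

['z', 'w', 'f', 'y', 'g', 'o']

After group 1 captures some text, `\1` only succeeds where that same text appears again.
`findall` collects group 1 from each match (6 total).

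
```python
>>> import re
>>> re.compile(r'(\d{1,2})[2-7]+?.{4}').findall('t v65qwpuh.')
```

This matches 1 to 2 of a digit (captured); then one or more of a character in [2-7] (lazy), then exactly 4 of any character.
Scanning left to right: at [3:9] match '65qwpu', group 1 = '6'.
Because there's exactly one group, `findall` drops the full match and keeps group 1 from the one hit.

['6']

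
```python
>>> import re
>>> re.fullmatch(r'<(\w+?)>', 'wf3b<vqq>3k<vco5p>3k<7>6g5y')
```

`re.fullmatch` requires the pattern to consume the entire string.
Here the pattern can't cover the whole string, so the call returns None.

None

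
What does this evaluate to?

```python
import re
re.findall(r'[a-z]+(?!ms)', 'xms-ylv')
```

Because the assertion is negative and zero-width, positions next to the forbidden text are skipped.
`findall` yields the raw match text (2 of them) because the pattern has no groups.

['xms', 'ylv']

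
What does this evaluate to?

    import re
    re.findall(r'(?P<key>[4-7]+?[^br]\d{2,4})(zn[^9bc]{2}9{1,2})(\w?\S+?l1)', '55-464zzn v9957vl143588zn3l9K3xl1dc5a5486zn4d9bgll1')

A `+?`/`*?`/`{m,n}?` starts at its minimum and grows only as far as needed for what follows to match.
Multiple groups make `findall` return tuples — one 3-tuple for each match.

[('43588', 'zn3l9', 'K3xl1'), ('5a5486', 'zn4d9', 'bgll1')]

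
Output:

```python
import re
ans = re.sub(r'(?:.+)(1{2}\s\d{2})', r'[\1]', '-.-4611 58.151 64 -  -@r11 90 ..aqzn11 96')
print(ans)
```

This matches one or more of any character (non-capturing group); then exactly 2 of the literal '1', then whitespace, then exactly 2 of a digit (captured).
Matches: at [0:41] → '-.-4611 58.151 64 -  -@r11 90 ..aqzn11 96'.
`\1` in the replacement pulls in group 1's text for each match.

[11 96]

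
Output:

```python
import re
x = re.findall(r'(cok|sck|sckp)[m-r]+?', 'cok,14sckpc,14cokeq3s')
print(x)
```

['sck']

One capturing group, so `findall` returns just the captured substring from the one match — 1 in all.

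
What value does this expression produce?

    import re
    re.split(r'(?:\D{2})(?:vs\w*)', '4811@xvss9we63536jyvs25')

The pattern matches exactly 2 of a non-digit (non-capturing group); then the literal 'vs', then zero or more of a word character (non-capturing group).
Matches to split on: at [4:23] → '@xvss9we63536jyvs25'.
The string is cut at each match, leaving 2 pieces.

['4811', '']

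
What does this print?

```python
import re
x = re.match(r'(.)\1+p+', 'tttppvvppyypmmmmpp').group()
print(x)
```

tttpp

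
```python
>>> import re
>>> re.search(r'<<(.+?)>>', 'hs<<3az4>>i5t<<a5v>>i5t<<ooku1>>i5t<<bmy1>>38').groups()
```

With the lazy modifier that quantifier settles for the fewest repetitions that let the rest of the pattern succeed (the atoms after it are unaffected and can still be greedy).
`re.search` scans for the first position where the pattern succeeds.
The match spans [2:10] → '<<3az4>>'.
Captured: group 1 = '3az4'.

('3az4',)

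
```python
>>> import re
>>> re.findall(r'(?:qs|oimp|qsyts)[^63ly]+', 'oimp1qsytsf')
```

['oimp1qs']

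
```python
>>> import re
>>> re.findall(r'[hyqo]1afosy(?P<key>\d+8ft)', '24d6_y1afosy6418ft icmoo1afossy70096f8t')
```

This matches one of [hyqo]; then the literal '1af', then the literal 'osy'; then one or more of a digit, then the literal '8ft' (captured as 'key').
Walking the string: at [5:18] match 'y1afosy6418ft', group 1 = '6418ft'.
`findall` collects group 1 from the one match (1 total).

['6418ft']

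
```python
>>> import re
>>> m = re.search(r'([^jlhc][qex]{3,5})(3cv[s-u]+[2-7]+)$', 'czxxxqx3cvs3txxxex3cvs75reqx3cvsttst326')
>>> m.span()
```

This matches any character except [jlhc], then 3 to 5 of one of [qex] (captured); then the literal '3cv', then one or more of a character in [s-u], then one or more of a character in [2-7] (captured); then anchored at the end.
`re.search` scans for the first position where the pattern succeeds.
The match spans [24:39] → 'reqx3cvsttst326'.
Captured: group 1 = 'reqx', group 2 = '3cvsttst326'.

(24, 39)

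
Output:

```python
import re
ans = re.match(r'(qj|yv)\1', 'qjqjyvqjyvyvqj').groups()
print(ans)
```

('qj',)

`\1` has to match the exact text group 1 already captured.
`re.match` only tries the pattern at the start of the string.
The match spans [0:4] → 'qjqj'.
Captured: group 1 = 'qj'.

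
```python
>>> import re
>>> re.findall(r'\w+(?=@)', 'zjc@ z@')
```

['zjc', 'z']

Because the assertion is zero-width, the text it checks is not consumed and won't appear in the result.
No capturing groups, so `findall` returns the 2 full match strings.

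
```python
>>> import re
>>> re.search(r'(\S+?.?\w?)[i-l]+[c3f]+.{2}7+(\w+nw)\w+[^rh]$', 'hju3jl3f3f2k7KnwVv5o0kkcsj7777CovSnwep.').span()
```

(0, 39)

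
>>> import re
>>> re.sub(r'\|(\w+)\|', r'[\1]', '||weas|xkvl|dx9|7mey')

'|[weas]xkvl[dx9]7mey'

Matches: at [1:7] → '|weas|'; at [11:16] → '|dx9|'.
The replacement refers to a captured group, so each match is rewritten using its own captured text.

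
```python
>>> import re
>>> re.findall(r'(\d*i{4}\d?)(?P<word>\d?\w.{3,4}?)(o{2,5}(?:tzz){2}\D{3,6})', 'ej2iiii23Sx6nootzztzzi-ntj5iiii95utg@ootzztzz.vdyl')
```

3 groups means each result is a tuple of 3 captured strings — 2 here.

[('2iiii2', '3Sx6n', 'ootzztzzi-ntj'), ('5iiii9', '5utg@', 'ootzztzz.vdyl')]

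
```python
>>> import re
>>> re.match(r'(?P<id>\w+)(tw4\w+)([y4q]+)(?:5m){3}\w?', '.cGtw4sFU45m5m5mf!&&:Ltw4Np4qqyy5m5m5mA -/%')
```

This matches one or more of a word character (captured as 'id'); then the literal 't', then the literal 'w4', then one or more of a word character (captured); then one or more of one of [y4q] (captured); then the literal '5m' repeated 3 times, then optionally a word character.
With `match`, the pattern is implicitly anchored at the beginning.
Here the pattern fails at index 0, so the call returns None.

None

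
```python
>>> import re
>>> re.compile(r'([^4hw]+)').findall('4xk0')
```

Pattern: one or more of any character except [4hw] (captured).
Scanning left to right: at [1:4] match 'xk0', group 1 = 'xk0'.
One capturing group, so `findall` returns just the captured substring from the one match — 1 in all.

['xk0']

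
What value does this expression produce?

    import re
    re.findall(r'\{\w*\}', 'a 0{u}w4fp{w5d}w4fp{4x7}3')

['{u}', '{w5d}', '{4x7}']

No capturing groups, so `findall` returns the 3 full match strings.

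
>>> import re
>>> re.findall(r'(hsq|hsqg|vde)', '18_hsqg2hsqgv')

['hsq', 'hsq']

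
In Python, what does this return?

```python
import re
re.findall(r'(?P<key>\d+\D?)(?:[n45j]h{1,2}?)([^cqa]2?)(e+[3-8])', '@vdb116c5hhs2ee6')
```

3 groups means the one result is a tuple of 3 captured strings — 1 here.

[('116c', 's2', 'ee6')]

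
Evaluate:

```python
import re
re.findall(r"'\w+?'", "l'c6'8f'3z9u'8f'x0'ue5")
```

["'c6'", "'3z9u'", "'x0'"]

Matches: at [1:5] → "'c6'"; at [7:13] → "'3z9u'"; at [15:19] → "'x0'".
With no groups in the pattern, `findall` gives back each whole match — 3 here.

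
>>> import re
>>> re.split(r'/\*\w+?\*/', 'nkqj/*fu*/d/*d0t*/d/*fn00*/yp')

Splitting on the pattern gives 4 pieces.

['nkqj', 'd', 'd', 'yp']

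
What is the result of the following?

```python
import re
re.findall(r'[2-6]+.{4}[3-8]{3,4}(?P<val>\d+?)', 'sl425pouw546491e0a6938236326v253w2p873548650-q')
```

['9', '2', '8']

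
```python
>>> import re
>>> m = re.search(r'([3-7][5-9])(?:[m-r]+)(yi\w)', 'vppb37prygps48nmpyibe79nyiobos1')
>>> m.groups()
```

This matches a character in [3-7], then a character in [5-9] (captured); then one or more of a character in [m-r] (non-capturing group); then the literal 'yi', then a word character (captured).
`search` walks the string left to right and returns the first match it finds.
The match spans [12:20] → '48nmpyib'.
Captured: group 1 = '48', group 2 = 'yib'.

('48', 'yib')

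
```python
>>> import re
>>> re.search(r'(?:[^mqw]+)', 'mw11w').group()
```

Pattern: one or more of any character except [mqw] (non-capturing group).
The match spans [2:4] → '11'.

'11'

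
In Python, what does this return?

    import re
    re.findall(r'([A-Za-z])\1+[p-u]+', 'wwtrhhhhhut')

['w', 'h']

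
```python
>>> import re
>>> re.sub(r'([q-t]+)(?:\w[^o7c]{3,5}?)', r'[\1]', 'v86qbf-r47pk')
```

A non-greedy quantifier consumes as few characters as it can — just enough that the remainder of the pattern still matches from where it stops; whatever follows it matches normally.
The replacement refers to a captured group, so each match is rewritten using its own captured text.

'v86[q]47pk'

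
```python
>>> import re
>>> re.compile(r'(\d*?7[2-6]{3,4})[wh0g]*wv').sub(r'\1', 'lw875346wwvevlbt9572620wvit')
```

This matches zero or more of a digit (lazy), then a literal '7', then 3 to 4 of a character in [2-6] (captured); then zero or more of one of [wh0g], then the literal 'wv'.
Matches: at [2:11] → '875346wwv'; at [16:25] → '9572620wv'.
Each match is replaced using the text its own group 1 captured.

'lw875346evlbt957262it'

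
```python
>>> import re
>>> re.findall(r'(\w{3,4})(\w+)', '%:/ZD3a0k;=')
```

[('ZD3a', '0k')]

The pattern matches 3 to 4 of a word character (captured); then one or more of a word character (captured).
2 groups means the one result is a tuple of 2 captured strings — 1 here.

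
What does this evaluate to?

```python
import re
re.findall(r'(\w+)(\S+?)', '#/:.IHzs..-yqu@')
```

A non-greedy quantifier consumes as few characters as it can — just enough that the remainder of the pattern still matches from where it stops; whatever follows it matches normally.
Multiple groups make `findall` return tuples — one 2-tuple for each match.

[('IHzs', '.'), ('yqu', '@')]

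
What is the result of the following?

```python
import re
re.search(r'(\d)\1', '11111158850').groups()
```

The backreference `\1` re-matches whatever the first group consumed, character for character.
Unlike `match`, `search` isn't anchored — it looks for the pattern anywhere in the string.
The match spans [0:2] → '11'.
Captured: group 1 = '1'.

('1',)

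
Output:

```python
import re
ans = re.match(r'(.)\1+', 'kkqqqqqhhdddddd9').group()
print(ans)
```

kk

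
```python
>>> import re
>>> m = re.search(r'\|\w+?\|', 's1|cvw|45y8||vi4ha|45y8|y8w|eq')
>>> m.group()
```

'|cvw|'

`search` walks the string left to right and returns the first match it finds.
The match spans [2:7] → '|cvw|'.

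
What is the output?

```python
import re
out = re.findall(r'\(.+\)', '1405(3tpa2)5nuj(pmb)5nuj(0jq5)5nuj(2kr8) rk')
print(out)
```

Scanning left to right: at [4:40] → '(3tpa2)5nuj(pmb)5nuj(0jq5)5nuj(2kr8)'.
Since nothing is captured, `findall` lists the 1 matched substring directly.

['(3tpa2)5nuj(pmb)5nuj(0jq5)5nuj(2kr8)']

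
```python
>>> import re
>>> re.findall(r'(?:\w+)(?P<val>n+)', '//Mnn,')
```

This matches one or more of a word character (non-capturing group); then one or more of a literal 'n' (captured as 'val').
Scanning left to right: at [2:5] match 'Mnn', group 1 = 'n'.
Because there's exactly one group, `findall` drops the full match and keeps group 1 from the one hit.

['n']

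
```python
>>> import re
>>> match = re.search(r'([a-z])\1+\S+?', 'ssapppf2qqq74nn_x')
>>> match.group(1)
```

's'

A backreference is literal: `\1` must see the identical characters the first group matched.
`search` walks the string left to right and returns the first match it finds.
The match spans [0:3] → 'ssa'.
Captured: group 1 = 's'.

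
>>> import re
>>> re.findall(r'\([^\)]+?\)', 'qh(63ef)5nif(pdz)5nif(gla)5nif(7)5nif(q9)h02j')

['(63ef)', '(pdz)', '(gla)', '(7)', '(q9)']

Walking the string: at [2:8] → '(63ef)'; at [12:17] → '(pdz)'; at [21:26] → '(gla)'; at [30:33] → '(7)'; at [37:41] → '(q9)'.
With no groups in the pattern, `findall` gives back each whole match — 5 here.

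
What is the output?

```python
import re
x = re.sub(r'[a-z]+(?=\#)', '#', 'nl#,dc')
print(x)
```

The `(?=…)`/`(?<=…)` assertion just peeks at neighbouring text; it doesn't advance the match position.
Matches: at [0:2] → 'nl'.
Every occurrence is swapped for '#'.

##,dc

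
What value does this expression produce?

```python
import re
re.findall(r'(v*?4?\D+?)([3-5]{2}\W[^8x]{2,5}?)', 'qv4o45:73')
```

`findall` packs the 2 group values into a tuple for every match.

[('v4o', '45:73')]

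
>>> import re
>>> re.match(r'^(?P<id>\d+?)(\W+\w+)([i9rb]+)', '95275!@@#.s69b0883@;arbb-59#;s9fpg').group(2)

The match spans [0:14] → '95275!@@#.s69b'.
Captured: group 1 = '95275', group 2 = '!@@#.s69', group 3 = 'b'.

'!@@#.s69'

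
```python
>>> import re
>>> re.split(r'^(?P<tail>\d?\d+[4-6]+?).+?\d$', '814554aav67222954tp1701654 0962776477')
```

This matches anchored at the start of the string; then optionally a digit, then one or more of a digit, then one or more of a character in [4-6] (lazy) (captured as 'tail'); then one or more of any character (lazy), then a digit; then anchored at the end.
Matches to split on: at [0:37] → '814554aav67222954tp1701654 0962776477'.
Because the pattern has a capturing group, `split` also inserts each captured text between the pieces.

['', '814554', '']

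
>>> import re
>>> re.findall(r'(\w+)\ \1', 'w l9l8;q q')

The backreference `\1` re-matches whatever the first group consumed, character for character.
Walking the string: at [7:10] match 'q q', group 1 = 'q'.
`findall` collects group 1 from the one match (1 total).

['q']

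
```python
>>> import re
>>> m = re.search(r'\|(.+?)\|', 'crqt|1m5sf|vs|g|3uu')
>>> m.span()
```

(4, 11)

The match spans [4:11] → '|1m5sf|'.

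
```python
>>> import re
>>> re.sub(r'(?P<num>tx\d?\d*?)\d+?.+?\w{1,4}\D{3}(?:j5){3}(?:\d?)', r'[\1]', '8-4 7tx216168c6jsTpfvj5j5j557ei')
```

Lazy quantifiers expand one character at a time until the remainder of the pattern can match.
The replacement refers to a captured group, so each match is rewritten using its own captured text.

'8-4 7[tx2]7ei'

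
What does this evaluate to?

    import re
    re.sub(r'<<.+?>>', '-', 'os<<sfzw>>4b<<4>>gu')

'os-4b-gu'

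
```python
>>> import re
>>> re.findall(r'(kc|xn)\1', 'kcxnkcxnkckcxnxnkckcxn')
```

`\1` is not a pattern — it's the concrete string captured by group 1, re-applied verbatim.
Scanning left to right: at [8:12] match 'kckc', group 1 = 'kc'; at [12:16] match 'xnxn', group 1 = 'xn'; at [16:20] match 'kckc', group 1 = 'kc'.
`findall` collects group 1 from each match (3 total).

['kc', 'xn', 'kc']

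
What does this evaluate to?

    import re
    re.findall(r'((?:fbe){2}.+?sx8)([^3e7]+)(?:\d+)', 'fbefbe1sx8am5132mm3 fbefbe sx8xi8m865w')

[('fbefbe1sx8', 'am51'), ('fbefbe sx8', 'xi8m86')]

2 groups means each result is a tuple of 2 captured strings — 2 here.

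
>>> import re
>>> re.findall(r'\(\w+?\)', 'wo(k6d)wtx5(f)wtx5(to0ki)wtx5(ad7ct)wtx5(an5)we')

['(k6d)', '(f)', '(to0ki)', '(ad7ct)', '(an5)']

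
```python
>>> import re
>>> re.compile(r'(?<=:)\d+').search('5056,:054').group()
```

The lookaround is zero-width — it requires the adjacent text to match without consuming it, so the asserted text isn't part of the match.
The match spans [6:9] → '054'.

'054'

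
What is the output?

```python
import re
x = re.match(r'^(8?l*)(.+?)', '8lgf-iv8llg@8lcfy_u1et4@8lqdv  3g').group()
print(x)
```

8lg

With `match`, the pattern is implicitly anchored at the beginning.
The match spans [0:3] → '8lg'.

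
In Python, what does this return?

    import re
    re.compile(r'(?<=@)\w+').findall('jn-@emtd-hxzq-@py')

The positive lookaround only admits positions where the adjacent text matches; those characters stay outside the span.
Scanning left to right: at [4:8] → 'emtd'; at [15:17] → 'py'.
`findall` yields the raw match text (2 of them) because the pattern has no groups.

['emtd', 'py']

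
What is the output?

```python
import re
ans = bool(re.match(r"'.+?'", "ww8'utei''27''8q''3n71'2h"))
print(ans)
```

`re.match` won't scan ahead — the pattern has to work from the very first character.
Here the string doesn't start with a match, so the call returns None, and `bool(None)` is False.

False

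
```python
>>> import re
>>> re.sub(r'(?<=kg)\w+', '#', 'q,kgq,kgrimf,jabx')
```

'q,kg#,kg#,jabx'

The lookaround is zero-width — it requires the adjacent text to match without consuming it, so the asserted text isn't part of the match.
Matches: at [4:5] → 'q'; at [8:12] → 'rimf'.
Every occurrence is swapped for '#'.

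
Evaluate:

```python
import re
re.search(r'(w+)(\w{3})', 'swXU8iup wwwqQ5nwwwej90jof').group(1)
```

'w'

The match spans [1:5] → 'wXU8'.
Captured: group 1 = 'w', group 2 = 'XU8'.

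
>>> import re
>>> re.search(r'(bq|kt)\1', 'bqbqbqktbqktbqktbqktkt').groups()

`\1` is not a pattern — it's the concrete string captured by group 1, re-applied verbatim.
Unlike `match`, `search` isn't anchored — it looks for the pattern anywhere in the string.
The match spans [0:4] → 'bqbq'.
Captured: group 1 = 'bq'.

('bq',)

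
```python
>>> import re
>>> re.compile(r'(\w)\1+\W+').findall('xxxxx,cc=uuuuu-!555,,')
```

After group 1 captures some text, `\1` only succeeds where that same text appears again.
`findall` collects group 1 from each match (4 total).

['x', 'c', 'u', '5']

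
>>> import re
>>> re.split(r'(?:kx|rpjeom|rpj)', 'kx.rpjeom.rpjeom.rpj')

Alternation tries branches left to right and keeps the first one that lets the overall match succeed at that position.
Matches to split on: at [0:2] → 'kx'; at [3:9] → 'rpjeom'; at [10:16] → 'rpjeom'; at [17:20] → 'rpj'.
Each match becomes a cut point; 5 segments remain.

['', '.', '.', '.', '']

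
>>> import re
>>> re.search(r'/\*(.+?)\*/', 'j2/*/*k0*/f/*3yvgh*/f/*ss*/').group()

'/*/*k0*/'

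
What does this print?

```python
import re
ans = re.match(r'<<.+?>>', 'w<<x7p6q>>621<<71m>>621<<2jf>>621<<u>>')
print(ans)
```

None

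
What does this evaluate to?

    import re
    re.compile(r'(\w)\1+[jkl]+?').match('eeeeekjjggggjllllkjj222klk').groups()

('e',)

After group 1 captures some text, `\1` only succeeds where that same text appears again.
`match` is anchored at position 0; if the pattern doesn't fit there, it returns None.
The match spans [0:6] → 'eeeeek'.
Captured: group 1 = 'e'.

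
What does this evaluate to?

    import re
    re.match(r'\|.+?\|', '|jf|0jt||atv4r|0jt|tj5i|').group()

A `+?`/`*?`/`{m,n}?` starts at its minimum and grows only as far as needed for what follows to match.
`re.match` won't scan ahead — the pattern has to work from the very first character.
The match spans [0:4] → '|jf|'.

'|jf|'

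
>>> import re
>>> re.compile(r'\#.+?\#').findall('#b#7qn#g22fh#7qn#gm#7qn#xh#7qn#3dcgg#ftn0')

['#b#', '#g22fh#', '#gm#', '#xh#', '#3dcgg#']

A `+?`/`*?`/`{m,n}?` starts at its minimum and grows only as far as needed for what follows to match.
Walking the string: at [0:3] → '#b#'; at [6:13] → '#g22fh#'; at [16:20] → '#gm#'; at [23:27] → '#xh#'; at [30:37] → '#3dcgg#'.
No capturing groups, so `findall` returns the 5 full match strings.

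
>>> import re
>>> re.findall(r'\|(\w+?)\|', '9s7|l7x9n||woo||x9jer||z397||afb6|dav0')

['l7x9n', 'woo', 'x9jer', 'z397', 'afb6']

Scanning left to right: at [3:10] match '|l7x9n|', group 1 = 'l7x9n'; at [10:15] match '|woo|', group 1 = 'woo'; at [15:22] match '|x9jer|', group 1 = 'x9jer'; at [22:28] match '|z397|', group 1 = 'z397'; at [28:34] match '|afb6|', group 1 = 'afb6'.
Because there's exactly one group, `findall` drops the full match and keeps group 1 from each hit.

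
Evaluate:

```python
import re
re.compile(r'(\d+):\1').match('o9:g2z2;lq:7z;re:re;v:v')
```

None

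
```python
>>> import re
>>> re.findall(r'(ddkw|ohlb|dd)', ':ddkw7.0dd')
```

Alternation isn't longest-match — the leftmost alternative that fits at this position is chosen.
Walking the string: at [1:5] match 'ddkw', group 1 = 'ddkw'; at [8:10] match 'dd', group 1 = 'dd'.
One capturing group, so `findall` returns just the captured substring from each match — 2 in all.

['ddkw', 'dd']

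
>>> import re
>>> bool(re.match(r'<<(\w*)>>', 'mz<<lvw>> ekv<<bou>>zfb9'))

False

`re.match` only tries the pattern at the start of the string.
Here the pattern fails at index 0, so the call returns None, and `bool(None)` is False.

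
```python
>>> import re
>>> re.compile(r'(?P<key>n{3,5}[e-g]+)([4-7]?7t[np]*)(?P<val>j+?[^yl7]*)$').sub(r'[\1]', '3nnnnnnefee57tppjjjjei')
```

'3n[nnnnnefee]'

Pattern: 3 to 5 of the literal 'n', then one or more of a character in [e-g] (captured as 'key'); then optionally a character in [4-7], then the literal '7t', then zero or more of one of [np] (captured); then one or more of the literal 'j' (lazy), then zero or more of any character except [yl7] (captured as 'val'); then anchored at the end.
The replacement refers to a captured group, so each match is rewritten using its own captured text.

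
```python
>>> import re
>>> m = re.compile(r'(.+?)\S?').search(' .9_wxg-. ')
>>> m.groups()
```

The pattern matches one or more of any character (lazy) (captured); then optionally a non-whitespace character.
A `+?`/`*?`/`{m,n}?` starts at its minimum and grows only as far as needed for what follows to match.
`re.search` tries every starting position until one works.
The match spans [0:2] → ' .'.
Captured: group 1 = ' '.

(' ',)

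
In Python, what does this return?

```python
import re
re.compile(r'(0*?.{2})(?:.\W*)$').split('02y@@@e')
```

['02y@', '@@', '']

The pattern matches zero or more of the literal '0' (lazy), then exactly 2 of any character (captured); then any character, then zero or more of a non-word character (non-capturing group); then anchored at the end.
Matches to split on: at [4:7] → '@@e'.
With a capturing group present, the delimiter's captured portion is kept in the result list.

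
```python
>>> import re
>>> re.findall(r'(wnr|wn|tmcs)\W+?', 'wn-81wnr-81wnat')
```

One capturing group, so `findall` returns just the captured substring from each match — 2 in all.

['wn', 'wnr']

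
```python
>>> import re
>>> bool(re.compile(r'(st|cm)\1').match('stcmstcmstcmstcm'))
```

False

`re.match` only tries the pattern at the start of the string.
Here the pattern fails at index 0, so the call returns None, and `bool(None)` is False.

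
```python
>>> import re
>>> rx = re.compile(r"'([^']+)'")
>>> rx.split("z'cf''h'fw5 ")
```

Matches to split on: at [1:5] → "'cf'"; at [5:8] → "'h'".
With a capturing group present, the delimiter's captured portion is kept in the result list.

['z', 'cf', '', 'h', 'fw5 ']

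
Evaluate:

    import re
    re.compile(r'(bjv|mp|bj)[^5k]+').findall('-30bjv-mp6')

['bjv']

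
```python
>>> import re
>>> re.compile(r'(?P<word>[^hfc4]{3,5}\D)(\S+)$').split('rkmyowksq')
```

The pattern matches 3 to 5 of any character except [hfc4], then a non-digit (captured as 'word'); then one or more of a non-whitespace character (captured); then anchored at the end.
The group in the pattern means `split` returns the separators' captures alongside the pieces.

['', 'rkmyow', 'ksq', '']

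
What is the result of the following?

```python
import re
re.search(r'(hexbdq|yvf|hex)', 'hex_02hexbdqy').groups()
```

`re.search` scans for the first position where the pattern succeeds.
The match spans [0:3] → 'hex'.
Captured: group 1 = 'hex'.

('hex',)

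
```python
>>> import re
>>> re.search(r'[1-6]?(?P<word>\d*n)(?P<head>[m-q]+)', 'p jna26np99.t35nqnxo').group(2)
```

'p'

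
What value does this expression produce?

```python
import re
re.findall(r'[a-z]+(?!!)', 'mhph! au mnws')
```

['mhp', 'au', 'mnws']

Because the assertion is negative and zero-width, positions next to the forbidden text are skipped.
Matches: at [0:3] → 'mhp'; at [6:8] → 'au'; at [9:13] → 'mnws'.
Since nothing is captured, `findall` lists the 3 matched substrings directly.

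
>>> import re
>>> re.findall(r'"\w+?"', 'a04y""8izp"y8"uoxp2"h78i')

No capturing groups, so `findall` returns the 2 full match strings.

['"8izp"', '"uoxp2"']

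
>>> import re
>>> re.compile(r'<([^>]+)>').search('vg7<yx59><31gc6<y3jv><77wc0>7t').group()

'<yx59>'

The match spans [3:9] → '<yx59>'.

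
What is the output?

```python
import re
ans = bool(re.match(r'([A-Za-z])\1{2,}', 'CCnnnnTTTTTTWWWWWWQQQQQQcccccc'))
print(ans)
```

False

`\1` has to match the exact text group 1 already captured.
`match` is anchored at position 0; if the pattern doesn't fit there, it returns None.
Here position 0 doesn't satisfy it, so the call returns None, and `bool(None)` is False.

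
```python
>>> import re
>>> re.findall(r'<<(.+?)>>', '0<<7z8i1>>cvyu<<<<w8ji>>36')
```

Because the quantifier is non-greedy, it stops expanding at the earliest point where the rest of the pattern can succeed.
Scanning left to right: at [1:10] match '<<7z8i1>>', group 1 = '7z8i1'; at [14:24] match '<<<<w8ji>>', group 1 = '<<w8ji'.
With a single group, `findall` returns only what that group captured — 2 items.

['7z8i1', '<<w8ji']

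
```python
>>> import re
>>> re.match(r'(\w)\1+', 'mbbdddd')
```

None

With `match`, the pattern is implicitly anchored at the beginning.
Here the string doesn't start with a match, so the call returns None.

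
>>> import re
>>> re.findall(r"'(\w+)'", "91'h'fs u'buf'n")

['h', 'buf']

Matches: at [2:5] match "'h'", group 1 = 'h'; at [9:14] match "'buf'", group 1 = 'buf'.
Because there's exactly one group, `findall` drops the full match and keeps group 1 from each hit.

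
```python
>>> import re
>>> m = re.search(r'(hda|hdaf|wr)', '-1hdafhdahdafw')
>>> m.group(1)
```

'hda'

The match spans [2:5] → 'hda'.
Captured: group 1 = 'hda'.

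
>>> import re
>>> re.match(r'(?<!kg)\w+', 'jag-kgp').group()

A negative assertion filters positions out without eating any characters.
`match` is anchored at position 0; if the pattern doesn't fit there, it returns None.
The match spans [0:3] → 'jag'.

'jag'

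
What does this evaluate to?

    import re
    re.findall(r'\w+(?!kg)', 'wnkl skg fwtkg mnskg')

['wnkl', 'skg', 'fwtkg', 'mnskg']

`(?!…)`/`(?<!…)` only lets a position through if the neighbouring text does NOT match; no characters are consumed.
No capturing groups, so `findall` returns the 4 full match strings.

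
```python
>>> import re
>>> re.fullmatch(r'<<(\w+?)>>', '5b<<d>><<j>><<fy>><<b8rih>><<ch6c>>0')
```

`fullmatch` succeeds only if the pattern covers the string from start to end.
Here the pattern can't cover the whole string, so the call returns None.

None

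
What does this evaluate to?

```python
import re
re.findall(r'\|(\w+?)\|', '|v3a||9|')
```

Scanning left to right: at [0:5] match '|v3a|', group 1 = 'v3a'; at [5:8] match '|9|', group 1 = '9'.
One capturing group, so `findall` returns just the captured substring from each match — 2 in all.

['v3a', '9']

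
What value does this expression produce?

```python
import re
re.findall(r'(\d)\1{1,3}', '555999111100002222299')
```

`\1` has to match the exact text group 1 already captured.
Matches: at [0:3] match '555', group 1 = '5'; at [3:6] match '999', group 1 = '9'; at [6:10] match '1111', group 1 = '1'; at [10:14] match '0000', group 1 = '0'; at [14:18] match '2222', group 1 = '2'; ….
One capturing group, so `findall` returns just the captured substring from each match — 6 in all.

['5', '9', '1', '0', '2', '9']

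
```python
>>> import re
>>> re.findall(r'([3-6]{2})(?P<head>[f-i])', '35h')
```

[('35', 'h')]

Pattern: exactly 2 of a character in [3-6] (captured); then a character in [f-i] (captured as 'head').
Scanning left to right: at [0:3] match '35h', groups = ('35', 'h').
Multiple groups make `findall` return tuples — one 2-tuple for the one match.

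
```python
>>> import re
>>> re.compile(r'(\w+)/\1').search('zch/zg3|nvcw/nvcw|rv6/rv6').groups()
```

The match spans [8:17] → 'nvcw/nvcw'.
Captured: group 1 = 'nvcw'.

('nvcw',)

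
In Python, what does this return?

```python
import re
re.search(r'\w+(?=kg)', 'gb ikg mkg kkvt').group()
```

The positive lookaround only admits positions where the adjacent text matches; those characters stay outside the span.
The match spans [3:4] → 'i'.

'i'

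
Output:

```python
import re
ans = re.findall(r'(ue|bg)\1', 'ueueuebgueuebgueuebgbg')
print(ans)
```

A backreference is literal: `\1` must see the identical characters the first group matched.
Matches: at [0:4] match 'ueue', group 1 = 'ue'; at [8:12] match 'ueue', group 1 = 'ue'; at [14:18] match 'ueue', group 1 = 'ue'; at [18:22] match 'bgbg', group 1 = 'bg'.
One capturing group, so `findall` returns just the captured substring from each match — 4 in all.

['ue', 'ue', 'ue', 'bg']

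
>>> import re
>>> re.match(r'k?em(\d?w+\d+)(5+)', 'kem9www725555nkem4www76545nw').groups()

('9www72555', '5')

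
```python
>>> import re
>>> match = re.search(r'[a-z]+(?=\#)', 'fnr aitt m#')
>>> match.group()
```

'm'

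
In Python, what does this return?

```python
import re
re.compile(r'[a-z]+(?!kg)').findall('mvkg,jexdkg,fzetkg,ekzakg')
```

['mvkg', 'jexdkg', 'fzetkg', 'ekzakg']

The negative lookahead/lookbehind blocks any match where the forbidden context is present.
Matches: at [0:4] → 'mvkg'; at [5:11] → 'jexdkg'; at [12:18] → 'fzetkg'; at [19:25] → 'ekzakg'.
`findall` yields the raw match text (4 of them) because the pattern has no groups.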